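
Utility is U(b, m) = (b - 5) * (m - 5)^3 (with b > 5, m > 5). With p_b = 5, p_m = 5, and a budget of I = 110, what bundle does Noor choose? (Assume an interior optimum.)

MU_b = (m−5)^3, MU_m = 3·(b−5)·(m−5)^2.
MRS = (1/3)·(m−5)/(b−5).
Tangency: set MRS = p_b/p_m = 5/5 = 1.
So (1/3)·(m − 5)/(b − 5) = 1, i.e. (m − 5) = 3·(b − 5).
Rewrite the budget in excess-of-subsistence terms: 5·(b − 5) + 5·(m − 5) = 110 − 5·5 − 5·5 = 60.
Substituting, 20·(b − 5) = 60, so b − 5 = 3 and b* = 8.
Then m − 5 = 3·3 = 9, so m* = 14.

b* = 8, m* = 14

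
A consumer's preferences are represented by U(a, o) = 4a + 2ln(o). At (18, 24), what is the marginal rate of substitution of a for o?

MRS = 48

MU_a = 4, MU_o = 2/o.
MRS = 4 ÷ (2/o).
At (18, 24): MRS = 48.
So at (18, 24) the consumer would give up 48 units of o for one more unit of a.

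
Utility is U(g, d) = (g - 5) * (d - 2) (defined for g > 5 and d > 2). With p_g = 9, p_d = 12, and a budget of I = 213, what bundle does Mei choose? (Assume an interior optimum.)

MU_g = (d−2), MU_d = (g−5).
MRS = (d−2)/(g−5).
Tangency: set MRS = p_g/p_d = 9/12 = 0.75.
So (d − 2)/(g − 5) = 0.75, i.e. (d − 2) = 0.75·(g − 5).
Rewrite the budget in excess-of-subsistence terms: 9·(g − 5) + 12·(d − 2) = 213 − 9·5 − 12·2 = 144.
Substituting, 18·(g − 5) = 144, so g − 5 = 8 and g* = 13.
Then d − 2 = 0.75·8 = 6, so d* = 8.

g* = 13, d* = 8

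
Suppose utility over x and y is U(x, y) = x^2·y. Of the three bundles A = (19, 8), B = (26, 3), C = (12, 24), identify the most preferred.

Bundle C

Evaluate utility at each bundle:
U(A) = 2888.
U(B) = 2028.
U(C) = 3456.
Highest utility is C, so C ≻ A ≻ B.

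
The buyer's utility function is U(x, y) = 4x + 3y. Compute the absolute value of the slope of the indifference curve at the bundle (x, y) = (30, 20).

MRS = 4/3

MU_x = 4, MU_y = 3, so MRS = 4/3 at every bundle.
At (30, 20): MRS = 4/3.
That is, one extra unit of x is worth 4/3 units of y at the margin.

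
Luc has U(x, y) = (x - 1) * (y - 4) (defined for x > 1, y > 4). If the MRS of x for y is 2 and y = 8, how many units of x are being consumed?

x = 3

MU_x = (y−4), MU_y = (x−1).
MRS = (y−4)/(x−1).
Substitute y = 8: MRS = 4/(x − 1). Setting this equal to 2 gives x − 1 = 4/2 = 2, so x = 3.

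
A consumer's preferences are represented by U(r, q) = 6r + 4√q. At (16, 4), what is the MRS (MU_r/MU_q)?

MRS = 6

MU_r = 6, MU_q = 4/(2√q).
MRS = 6 ÷ (4/(2√q)).
At (16, 4): MRS = 6.
So at (16, 4) the consumer would give up 6 units of q for one more unit of r.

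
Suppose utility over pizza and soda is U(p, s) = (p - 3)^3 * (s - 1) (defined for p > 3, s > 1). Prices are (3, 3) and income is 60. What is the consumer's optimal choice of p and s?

p* = 15, s* = 5

MU_p = 3·(p−3)^2·(s−1), MU_s = (p−3)^3.
MRS = (3/1)·(s−1)/(p−3).
Tangency: set MRS = p_p/p_s = 3/3 = 1.
So (3/1)·(s − 1)/(p − 3) = 1, i.e. (s − 1) = (1/3)·(p − 3).
Rewrite the budget in excess-of-subsistence terms: 3·(p − 3) + 3·(s − 1) = 60 − 3·3 − 3·1 = 48.
Substituting, 4·(p − 3) = 48, so p − 3 = 12 and p* = 15.
Then s − 1 = (1/3)·12 = 4, so s* = 5.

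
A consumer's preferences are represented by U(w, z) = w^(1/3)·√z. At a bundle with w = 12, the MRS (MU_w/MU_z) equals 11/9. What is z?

MU_w = 1/3·w^(-2/3)·√z and MU_z = 0.5·w^(1/3)·z^(-0.5).
MRS = MU_w/MU_z = (2/3)·z/w.
Substitute w = 12: MRS = z/18. Setting z/18 = 11/9 gives z = (11/9)·18 = 22.

z = 22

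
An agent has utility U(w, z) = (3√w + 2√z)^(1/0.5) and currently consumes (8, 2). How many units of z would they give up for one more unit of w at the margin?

MRS = 0.75

For CES with ρ = 0.5, MRS = (3/2)·√(z/w).
At (8, 2): MRS = 0.75.
So at (8, 2) the consumer would give up 0.75 units of z for one more unit of w.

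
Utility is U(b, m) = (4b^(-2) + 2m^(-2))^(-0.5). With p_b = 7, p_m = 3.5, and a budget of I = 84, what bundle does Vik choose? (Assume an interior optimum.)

For CES with ρ = -2, MRS = (4/2)·(m/b)^3.
Tangency: set MRS = p_b/p_m = 7/3.5 = 2.
So (m/b)^3 = 1; taking the cube root, m/b = 1, i.e. m = b.
Substitute into the budget 7·b + 3.5·m = 84: 10.5·b = 84, so b* = 8 and m* = 8.

b* = 8, m* = 8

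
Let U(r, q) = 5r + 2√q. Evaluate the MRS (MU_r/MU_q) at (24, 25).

MU_r = 5, MU_q = 2/(2√q).
MRS = 5 ÷ (2/(2√q)).
At (24, 25): MRS = 25.
That is, one extra unit of r is worth 25 units of q at the margin.

MRS = 25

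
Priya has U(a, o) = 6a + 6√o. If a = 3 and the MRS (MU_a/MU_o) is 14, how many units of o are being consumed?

o = 49

MU_a = 6, MU_o = 6/(2√o).
MRS = 6 ÷ (6/(2√o)).
MRS depends only on o: 2·√o = 14 ⇒ √o = 14/2 = 7 ⇒ o = 49.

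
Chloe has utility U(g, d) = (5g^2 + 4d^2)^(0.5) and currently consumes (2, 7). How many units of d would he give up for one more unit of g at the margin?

For CES with ρ = 2, MRS = (5/4)·(d/g)^(-1).
At (2, 7): MRS = 5/14.
That is, one extra unit of g is worth 5/14 units of d at the margin.

MRS = 5/14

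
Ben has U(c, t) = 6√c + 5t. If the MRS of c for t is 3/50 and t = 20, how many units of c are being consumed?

c = 100

MU_c = 6/(2√c), MU_t = 5.
MRS = 6/(2√c) ÷ 5.
MRS depends only on c: 0.6/√c = 3/50 ⇒ √c = 0.6/(3/50) = 10 ⇒ c = 100.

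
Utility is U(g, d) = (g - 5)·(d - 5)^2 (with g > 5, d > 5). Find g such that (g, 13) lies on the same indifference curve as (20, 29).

U(20, 29) = 8640.
Set U(g, 13) = 8640 and solve.
With d = 13: (13 − 5)^2 = 64, so (g − 5) = 8640/64 = 135.
So g = 5 + 135 = 140.
Check: U(140, 13) = 8640.

g = 140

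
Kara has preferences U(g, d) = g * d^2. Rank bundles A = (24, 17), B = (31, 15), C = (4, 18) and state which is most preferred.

Evaluate utility at each bundle:
U(A) = 6936.
U(B) = 6975.
U(C) = 1296.
Highest utility is B, so B ≻ A ≻ C.

Bundle B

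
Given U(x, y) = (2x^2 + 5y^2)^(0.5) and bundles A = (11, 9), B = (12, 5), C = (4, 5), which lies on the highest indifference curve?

Evaluate utility at each bundle:
U(A) = 25.436.
U(B) = 20.322.
U(C) = 12.530.
Highest utility is A, so A ≻ B ≻ C.

Bundle A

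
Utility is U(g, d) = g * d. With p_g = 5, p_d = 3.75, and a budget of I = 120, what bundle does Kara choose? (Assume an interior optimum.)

MU_g = d and MU_d = g.
MRS = MU_g/MU_d = d/g.
Tangency: set MRS = p_g/p_d = 5/3.75 = 4/3.
So d/g = 4/3, i.e. d = (4/3)·g.
Substitute into the budget 5·g + 3.75·d = 120: 10·g = 120, so g* = 12.
Then d* = (4/3)·12 = 16.

g* = 12, d* = 16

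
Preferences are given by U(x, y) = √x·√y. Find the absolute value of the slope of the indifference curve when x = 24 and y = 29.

MRS = 29/24

MU_x = 0.5·x^(-0.5)·√y and MU_y = 0.5·√x·y^(-0.5).
MRS = MU_x/MU_y = y/x.
At (24, 29): MRS = 29/24.
The indifference curve has slope −29/24 at this bundle.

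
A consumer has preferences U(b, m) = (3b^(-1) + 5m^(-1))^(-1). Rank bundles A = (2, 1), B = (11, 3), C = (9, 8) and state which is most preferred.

Bundle C

Evaluate utility at each bundle:
U(A) = 0.154.
U(B) = 0.516.
U(C) = 1.043.
Highest utility is C, so C ≻ B ≻ A.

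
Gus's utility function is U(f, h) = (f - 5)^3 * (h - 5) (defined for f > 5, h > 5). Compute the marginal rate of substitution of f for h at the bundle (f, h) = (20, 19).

MU_f = 3·(f−5)^2·(h−5), MU_h = (f−5)^3.
MRS = (3/1)·(h−5)/(f−5).
At (20, 19): MRS = 2.8.
So at (20, 19) the consumer would give up 2.8 units of h for one more unit of f.

MRS = 2.8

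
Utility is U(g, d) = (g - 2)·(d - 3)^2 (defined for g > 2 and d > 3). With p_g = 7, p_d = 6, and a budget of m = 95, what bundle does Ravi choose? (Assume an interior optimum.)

g* = 5, d* = 10

MU_g = (d−3)^2, MU_d = 2·(g−2)·(d−3).
MRS = (1/2)·(d−3)/(g−2).
Tangency: set MRS = p_g/p_d = 7/6.
So (1/2)·(d − 3)/(g − 2) = 7/6, i.e. (d − 3) = (7/3)·(g − 2).
Rewrite the budget in excess-of-subsistence terms: 7·(g − 2) + 6·(d − 3) = 95 − 7·2 − 6·3 = 63.
Substituting, 21·(g − 2) = 63, so g − 2 = 3 and g* = 5.
Then d − 3 = (7/3)·3 = 7, so d* = 10.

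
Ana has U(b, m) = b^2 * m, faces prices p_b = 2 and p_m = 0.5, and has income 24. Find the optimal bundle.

MU_b = 2·b·m and MU_m = b^2.
MRS = MU_b/MU_m = (2/1)·m/b.
Tangency: set MRS = p_b/p_m = 2/0.5 = 4.
So (2/1)·m/b = 4, i.e. m = 2·b.
Substitute into the budget 2·b + 0.5·m = 24: 3·b = 24, so b* = 8.
Then m* = 2·8 = 16.

b* = 8, m* = 16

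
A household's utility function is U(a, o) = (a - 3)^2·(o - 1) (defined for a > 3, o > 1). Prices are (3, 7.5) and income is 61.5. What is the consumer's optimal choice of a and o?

a* = 13, o* = 3

MU_a = 2·(a−3)·(o−1), MU_o = (a−3)^2.
MRS = (2/1)·(o−1)/(a−3).
Tangency: set MRS = p_a/p_o = 3/7.5 = 0.4.
So (2/1)·(o − 1)/(a − 3) = 0.4, i.e. (o − 1) = 0.2·(a − 3).
Rewrite the budget in excess-of-subsistence terms: 3·(a − 3) + 7.5·(o − 1) = 61.5 − 3·3 − 7.5·1 = 45.
Substituting, 4.5·(a − 3) = 45, so a − 3 = 10 and a* = 13.
Then o − 1 = 0.2·10 = 2, so o* = 3.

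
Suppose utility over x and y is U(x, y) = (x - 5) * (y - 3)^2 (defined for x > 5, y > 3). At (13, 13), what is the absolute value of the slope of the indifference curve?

MRS = 0.625

MU_x = (y−3)^2, MU_y = 2·(x−5)·(y−3).
MRS = (1/2)·(y−3)/(x−5).
At (13, 13): MRS = 0.625.
The indifference curve has slope −0.625 at this bundle.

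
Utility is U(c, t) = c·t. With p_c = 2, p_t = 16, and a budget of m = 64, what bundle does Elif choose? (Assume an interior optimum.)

MU_c = t and MU_t = c.
MRS = MU_c/MU_t = t/c.
Tangency: set MRS = p_c/p_t = 2/16 = 0.125.
So t/c = 0.125, i.e. t = 0.125·c.
Substitute into the budget 2·c + 16·t = 64: 4·c = 64, so c* = 16.
Then t* = 0.125·16 = 2.

c* = 16, t* = 2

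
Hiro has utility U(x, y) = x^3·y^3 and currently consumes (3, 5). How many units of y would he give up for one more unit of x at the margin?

MU_x = 3·x^2·y^3 and MU_y = 3·x^3·y^2.
MRS = MU_x/MU_y = y/x.
At (3, 5): MRS = 5/3.
The indifference curve has slope −5/3 at this bundle.

MRS = 5/3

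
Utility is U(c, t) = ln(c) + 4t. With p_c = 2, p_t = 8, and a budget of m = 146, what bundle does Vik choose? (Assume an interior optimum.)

MU_c = 1/c, MU_t = 4.
MRS = 1/c ÷ 4.
Tangency: set MRS = p_c/p_t = 2/8 = 0.25.
MRS depends only on c: 0.25/c = 0.25 ⇒ c* = 0.25/0.25 = 1.
From the budget, 8·t = 146 − 2·1 = 144, so t* = 18.

c* = 1, t* = 18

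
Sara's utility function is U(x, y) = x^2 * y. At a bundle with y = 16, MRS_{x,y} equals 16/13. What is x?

MU_x = 2·x·y and MU_y = x^2.
MRS = MU_x/MU_y = (2/1)·y/x.
Substitute y = 16: MRS = 32/x. Setting 32/x = 16/13 gives x = 32/(16/13) = 26.

x = 26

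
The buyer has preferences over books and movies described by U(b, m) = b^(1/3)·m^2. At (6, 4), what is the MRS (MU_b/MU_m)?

MU_b = 1/3·b^(-2/3)·m^2 and MU_m = 2·b^(1/3)·m.
MRS = MU_b/MU_m = (1/6)·m/b.
At (6, 4): MRS = 1/9.
That is, one extra unit of b is worth 1/9 units of m at the margin.

MRS = 1/9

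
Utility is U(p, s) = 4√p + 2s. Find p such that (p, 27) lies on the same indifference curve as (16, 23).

U(16, 23) = 62.
Set U(p, 27) = 62 and solve.
With s = 27: 4√p = 62 − 2·27 = 8, so √p = 2 and p = 4.
Check: U(4, 27) = 62.

p = 4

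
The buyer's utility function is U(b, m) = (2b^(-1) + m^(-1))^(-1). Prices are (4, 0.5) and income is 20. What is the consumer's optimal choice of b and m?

b* = 4, m* = 8

For CES with ρ = -1, MRS = (2/1)·(m/b)^2.
Tangency: set MRS = p_b/p_m = 4/0.5 = 8.
So (m/b)^2 = 4; taking the square root, m/b = 2, i.e. m = 2·b.
Substitute into the budget 4·b + 0.5·m = 20: 5·b = 20, so b* = 4 and m* = 2·4 = 8.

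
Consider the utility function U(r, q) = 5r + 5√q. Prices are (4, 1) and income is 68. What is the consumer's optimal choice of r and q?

MU_r = 5, MU_q = 5/(2√q).
MRS = 5 ÷ (5/(2√q)).
Tangency: set MRS = p_r/p_q = 4/1 = 4.
MRS depends only on q: 2·√q = 4 ⇒ √q = 4/2 = 2 ⇒ q* = 4.
From the budget, 4·r = 68 − 1·4 = 64, so r* = 16.

r* = 16, q* = 4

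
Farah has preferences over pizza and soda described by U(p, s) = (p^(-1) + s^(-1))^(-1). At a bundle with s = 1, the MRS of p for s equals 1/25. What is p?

For CES with ρ = -1, MRS = (s/p)^2.
Setting (1/p)^2 = 1/25 gives 1/p = 0.2 and p = 5.

p = 5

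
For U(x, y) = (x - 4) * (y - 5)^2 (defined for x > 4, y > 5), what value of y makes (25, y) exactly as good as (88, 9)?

y = 13

U(88, 9) = 1344.
Set U(25, y) = 1344 and solve.
With x = 25: (25 − 4) = 21, so (y − 5)^2 = 1344/21 = 64.
Taking the square root (with y > 5): y − 5 = 8, so y = 13.
Check: U(25, 13) = 1344.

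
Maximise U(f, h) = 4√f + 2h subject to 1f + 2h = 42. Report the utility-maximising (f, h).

MU_f = 4/(2√f), MU_h = 2.
MRS = 4/(2√f) ÷ 2.
Tangency: set MRS = p_f/p_h = 1/2 = 0.5.
MRS depends only on f: 1/√f = 0.5 ⇒ √f = 1/0.5 = 2 ⇒ f* = 4.
From the budget, 2·h = 42 − 1·4 = 38, so h* = 19.

f* = 4, h* = 19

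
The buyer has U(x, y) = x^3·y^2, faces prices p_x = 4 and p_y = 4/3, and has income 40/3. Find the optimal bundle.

x* = 2, y* = 4

MU_x = 3·x^2·y^2 and MU_y = 2·x^3·y.
MRS = MU_x/MU_y = (3/2)·y/x.
Tangency: set MRS = p_x/p_y = 4/(4/3) = 3.
So (3/2)·y/x = 3, i.e. y = 2·x.
Substitute into the budget 4·x + (4/3)·y = 40/3: (20/3)·x = 40/3, so x* = 2.
Then y* = 2·2 = 4.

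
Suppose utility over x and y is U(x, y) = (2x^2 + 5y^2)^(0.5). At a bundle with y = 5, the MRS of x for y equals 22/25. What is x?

x = 11

For CES with ρ = 2, MRS = (2/5)·(y/x)^(-1).
Setting (2/5)·(5/x)^(-1) = 22/25 gives (5/x)^(-1) = 2.2, so 5/x = 5/11 and x = 11.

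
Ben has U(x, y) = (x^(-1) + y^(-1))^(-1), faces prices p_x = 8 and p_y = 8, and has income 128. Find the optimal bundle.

For CES with ρ = -1, MRS = (y/x)^2.
Tangency: set MRS = p_x/p_y = 8/8 = 1.
So (y/x)^2 = 1; taking the square root, y/x = 1, i.e. y = x.
Substitute into the budget 8·x + 8·y = 128: 16·x = 128, so x* = 8 and y* = 8.

x* = 8, y* = 8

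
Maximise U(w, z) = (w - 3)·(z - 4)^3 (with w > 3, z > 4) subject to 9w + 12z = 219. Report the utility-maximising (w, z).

MU_w = (z−4)^3, MU_z = 3·(w−3)·(z−4)^2.
MRS = (1/3)·(z−4)/(w−3).
Tangency: set MRS = p_w/p_z = 9/12 = 0.75.
So (1/3)·(z − 4)/(w − 3) = 0.75, i.e. (z − 4) = 2.25·(w − 3).
Rewrite the budget in excess-of-subsistence terms: 9·(w − 3) + 12·(z − 4) = 219 − 9·3 − 12·4 = 144.
Substituting, 36·(w − 3) = 144, so w − 3 = 4 and w* = 7.
Then z − 4 = 2.25·4 = 9, so z* = 13.

w* = 7, z* = 13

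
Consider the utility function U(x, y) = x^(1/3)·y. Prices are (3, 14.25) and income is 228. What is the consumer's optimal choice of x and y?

x* = 19, y* = 12

MU_x = 1/3·x^(-2/3)·y and MU_y = x^(1/3).
MRS = MU_x/MU_y = (1/3)·y/x.
Tangency: set MRS = p_x/p_y = 3/14.25 = 4/19.
So (1/3)·y/x = 4/19, i.e. y = (12/19)·x.
Substitute into the budget 3·x + 14.25·y = 228: 12·x = 228, so x* = 19.
Then y* = (12/19)·19 = 12.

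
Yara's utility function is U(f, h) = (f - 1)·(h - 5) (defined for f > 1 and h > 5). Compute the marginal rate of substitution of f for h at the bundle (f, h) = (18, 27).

MU_f = (h−5), MU_h = (f−1).
MRS = (h−5)/(f−1).
At (18, 27): MRS = 22/17.
The indifference curve has slope −22/17 at this bundle.

MRS = 22/17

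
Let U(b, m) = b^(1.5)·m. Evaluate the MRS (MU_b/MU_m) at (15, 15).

MU_b = 1.5·√b·m and MU_m = b^(1.5).
MRS = MU_b/MU_m = (1.5)·m/b.
At (15, 15): MRS = 1.5.
So at (15, 15) the consumer would give up 1.5 units of m for one more unit of b.

MRS = 1.5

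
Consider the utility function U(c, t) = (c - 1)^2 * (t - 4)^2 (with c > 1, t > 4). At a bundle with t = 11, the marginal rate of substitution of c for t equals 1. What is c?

MU_c = 2·(c−1)·(t−4)^2, MU_t = 2·(c−1)^2·(t−4).
MRS = (t−4)/(c−1).
Substitute t = 11: MRS = 7/(c − 1). Setting this equal to 1 gives c − 1 = 7/1 = 7, so c = 8.

c = 8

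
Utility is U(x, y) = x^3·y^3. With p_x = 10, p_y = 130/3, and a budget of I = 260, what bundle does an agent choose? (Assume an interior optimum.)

MU_x = 3·x^2·y^3 and MU_y = 3·x^3·y^2.
MRS = MU_x/MU_y = y/x.
Tangency: set MRS = p_x/p_y = 10/(130/3) = 3/13.
So y/x = 3/13, i.e. y = (3/13)·x.
Substitute into the budget 10·x + (130/3)·y = 260: 20·x = 260, so x* = 13.
Then y* = (3/13)·13 = 3.

x* = 13, y* = 3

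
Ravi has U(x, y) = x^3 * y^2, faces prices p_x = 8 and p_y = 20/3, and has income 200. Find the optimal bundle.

x* = 15, y* = 12

MU_x = 3·x^2·y^2 and MU_y = 2·x^3·y.
MRS = MU_x/MU_y = (3/2)·y/x.
Tangency: set MRS = p_x/p_y = 8/(20/3) = 1.2.
So (3/2)·y/x = 1.2, i.e. y = 0.8·x.
Substitute into the budget 8·x + (20/3)·y = 200: (40/3)·x = 200, so x* = 15.
Then y* = 0.8·15 = 12.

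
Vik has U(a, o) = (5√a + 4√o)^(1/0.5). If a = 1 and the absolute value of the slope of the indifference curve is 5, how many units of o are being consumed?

o = 16

For CES with ρ = 0.5, MRS = (5/4)·√(o/a).
Setting (5/4)·√(o/1) = 5 gives √(o/1) = 4, so o/1 = 16 and o = 16.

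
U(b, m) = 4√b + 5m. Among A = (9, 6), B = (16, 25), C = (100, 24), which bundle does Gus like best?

Bundle C

Evaluate utility at each bundle:
U(A) = 42.000.
U(B) = 141.000.
U(C) = 160.000.
Highest utility is C, so C ≻ B ≻ A.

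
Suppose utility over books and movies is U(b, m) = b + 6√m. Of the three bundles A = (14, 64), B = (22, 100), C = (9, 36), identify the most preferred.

Evaluate utility at each bundle:
U(A) = 62.000.
U(B) = 82.000.
U(C) = 45.000.
Highest utility is B, so B ≻ A ≻ C.

Bundle B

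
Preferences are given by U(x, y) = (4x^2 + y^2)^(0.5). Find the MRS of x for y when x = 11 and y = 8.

MRS = 5.5

For CES with ρ = 2, MRS = (4/1)·(y/x)^(-1).
At (11, 8): MRS = 5.5.
So at (11, 8) the consumer would give up 5.5 units of y for one more unit of x.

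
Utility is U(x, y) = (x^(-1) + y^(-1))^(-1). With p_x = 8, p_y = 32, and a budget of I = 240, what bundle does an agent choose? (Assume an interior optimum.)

For CES with ρ = -1, MRS = (y/x)^2.
Tangency: set MRS = p_x/p_y = 8/32 = 0.25.
So (y/x)^2 = 0.25; taking the square root, y/x = 0.5, i.e. y = 0.5·x.
Substitute into the budget 8·x + 32·y = 240: 24·x = 240, so x* = 10 and y* = 0.5·10 = 5.

x* = 10, y* = 5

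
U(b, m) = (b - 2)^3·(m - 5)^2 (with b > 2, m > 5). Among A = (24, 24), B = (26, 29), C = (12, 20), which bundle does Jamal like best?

Bundle B

Evaluate utility at each bundle:
U(A) = 3843928.
U(B) = 7962624.
U(C) = 225000.
Highest utility is B, so B ≻ A ≻ C.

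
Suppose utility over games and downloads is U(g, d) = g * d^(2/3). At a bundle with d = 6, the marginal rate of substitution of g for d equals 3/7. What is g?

g = 21

MU_g = d^(2/3) and MU_d = 2/3·g·d^(-1/3).
MRS = MU_g/MU_d = (1.5)·d/g.
Substitute d = 6: MRS = 9/g. Setting 9/g = 3/7 gives g = 9/(3/7) = 21.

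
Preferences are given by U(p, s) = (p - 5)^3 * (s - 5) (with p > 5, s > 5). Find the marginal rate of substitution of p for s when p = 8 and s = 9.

MU_p = 3·(p−5)^2·(s−5), MU_s = (p−5)^3.
MRS = (3/1)·(s−5)/(p−5).
At (8, 9): MRS = 4.
The indifference curve has slope −4 at this bundle.

MRS = 4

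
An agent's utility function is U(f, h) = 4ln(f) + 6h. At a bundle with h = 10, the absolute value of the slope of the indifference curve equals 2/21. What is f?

f = 7

MU_f = 4/f, MU_h = 6.
MRS = 4/f ÷ 6.
MRS depends only on f: (2/3)/f = 2/21 ⇒ f = (2/3)/(2/21) = 7.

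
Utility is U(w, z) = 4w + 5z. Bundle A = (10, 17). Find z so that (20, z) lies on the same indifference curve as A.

z = 9

U(10, 17) = 125.
Set U(20, z) = 125 and solve.
4·20 + 5z = 125 ⇒ 5z = 45 ⇒ z = 9.
Check: U(20, 9) = 125.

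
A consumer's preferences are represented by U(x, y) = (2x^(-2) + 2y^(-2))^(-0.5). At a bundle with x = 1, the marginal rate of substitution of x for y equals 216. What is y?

For CES with ρ = -2, MRS = (y/x)^3.
Setting (y/1)^3 = 216 gives y/1 = 6 and y = 6.

y = 6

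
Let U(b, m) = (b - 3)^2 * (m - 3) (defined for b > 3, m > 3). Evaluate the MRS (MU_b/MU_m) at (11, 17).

MU_b = 2·(b−3)·(m−3), MU_m = (b−3)^2.
MRS = (2/1)·(m−3)/(b−3).
At (11, 17): MRS = 3.5.
So at (11, 17) the consumer would give up 3.5 units of m for one more unit of b.

MRS = 3.5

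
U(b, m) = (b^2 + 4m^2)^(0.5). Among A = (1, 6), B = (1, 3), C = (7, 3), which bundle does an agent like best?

Evaluate utility at each bundle:
U(A) = 12.042.
U(B) = 6.083.
U(C) = 9.220.
Highest utility is A, so A ≻ C ≻ B.

Bundle A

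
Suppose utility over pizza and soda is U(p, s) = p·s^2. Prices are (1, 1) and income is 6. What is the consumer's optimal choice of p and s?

p* = 2, s* = 4

MU_p = s^2 and MU_s = 2·p·s.
MRS = MU_p/MU_s = (1/2)·s/p.
Tangency: set MRS = p_p/p_s = 1/1 = 1.
So (1/2)·s/p = 1, i.e. s = 2·p.
Substitute into the budget 1·p + 1·s = 6: 3·p = 6, so p* = 2.
Then s* = 2·2 = 4.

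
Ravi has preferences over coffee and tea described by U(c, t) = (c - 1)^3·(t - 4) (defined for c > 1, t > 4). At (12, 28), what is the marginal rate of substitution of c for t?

MU_c = 3·(c−1)^2·(t−4), MU_t = (c−1)^3.
MRS = (3/1)·(t−4)/(c−1).
At (12, 28): MRS = 72/11.
That is, one extra unit of c is worth 72/11 units of t at the margin.

MRS = 72/11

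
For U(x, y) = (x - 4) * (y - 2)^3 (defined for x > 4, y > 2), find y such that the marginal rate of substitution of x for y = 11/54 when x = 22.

MU_x = (y−2)^3, MU_y = 3·(x−4)·(y−2)^2.
MRS = (1/3)·(y−2)/(x−4).
Substitute x = 22: MRS = (y − 2)/54. Setting this equal to 11/54 gives y − 2 = (11/54)·54 = 11, so y = 13.

y = 13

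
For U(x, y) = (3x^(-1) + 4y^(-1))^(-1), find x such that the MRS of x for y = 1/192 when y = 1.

For CES with ρ = -1, MRS = (3/4)·(y/x)^2.
Setting (3/4)·(1/x)^2 = 1/192 gives (1/x)^2 = 1/144, so 1/x = 1/12 and x = 12.

x = 12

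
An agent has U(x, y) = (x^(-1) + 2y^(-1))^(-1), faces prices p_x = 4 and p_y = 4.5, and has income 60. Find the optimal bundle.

For CES with ρ = -1, MRS = (1/2)·(y/x)^2.
Tangency: set MRS = p_x/p_y = 4/4.5 = 8/9.
So (y/x)^2 = 16/9; taking the square root, y/x = 4/3, i.e. y = (4/3)·x.
Substitute into the budget 4·x + 4.5·y = 60: 10·x = 60, so x* = 6 and y* = (4/3)·6 = 8.

x* = 6, y* = 8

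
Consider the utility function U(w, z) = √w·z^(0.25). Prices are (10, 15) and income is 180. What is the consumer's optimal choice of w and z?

w* = 12, z* = 4

MU_w = 0.5·w^(-0.5)·z^(0.25) and MU_z = 0.25·√w·z^(-0.75).
MRS = MU_w/MU_z = (2)·z/w.
Tangency: set MRS = p_w/p_z = 10/15 = 2/3.
So (2)·z/w = 2/3, i.e. z = (1/3)·w.
Substitute into the budget 10·w + 15·z = 180: 15·w = 180, so w* = 12.
Then z* = (1/3)·12 = 4.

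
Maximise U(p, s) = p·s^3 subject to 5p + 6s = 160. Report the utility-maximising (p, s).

MU_p = s^3 and MU_s = 3·p·s^2.
MRS = MU_p/MU_s = (1/3)·s/p.
Tangency: set MRS = p_p/p_s = 5/6.
So (1/3)·s/p = 5/6, i.e. s = 2.5·p.
Substitute into the budget 5·p + 6·s = 160: 20·p = 160, so p* = 8.
Then s* = 2.5·8 = 20.

p* = 8, s* = 20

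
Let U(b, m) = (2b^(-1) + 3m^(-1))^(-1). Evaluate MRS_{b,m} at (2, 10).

For CES with ρ = -1, MRS = (2/3)·(m/b)^2.
At (2, 10): MRS = 50/3.
That is, one extra unit of b is worth 50/3 units of m at the margin.

MRS = 50/3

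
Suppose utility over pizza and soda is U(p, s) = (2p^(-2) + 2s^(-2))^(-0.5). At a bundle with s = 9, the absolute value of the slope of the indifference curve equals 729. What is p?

p = 1

For CES with ρ = -2, MRS = (s/p)^3.
Setting (9/p)^3 = 729 gives 9/p = 9 and p = 1.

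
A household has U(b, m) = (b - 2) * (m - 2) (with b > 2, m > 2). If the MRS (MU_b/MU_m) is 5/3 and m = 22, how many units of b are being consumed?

MU_b = (m−2), MU_m = (b−2).
MRS = (m−2)/(b−2).
Substitute m = 22: MRS = 20/(b − 2). Setting this equal to 5/3 gives b − 2 = 20/(5/3) = 12, so b = 14.

b = 14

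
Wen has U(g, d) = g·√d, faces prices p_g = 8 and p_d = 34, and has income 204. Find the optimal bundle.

g* = 17, d* = 2

MU_g = √d and MU_d = 0.5·g·d^(-0.5).
MRS = MU_g/MU_d = (2)·d/g.
Tangency: set MRS = p_g/p_d = 8/34 = 4/17.
So (2)·d/g = 4/17, i.e. d = (2/17)·g.
Substitute into the budget 8·g + 34·d = 204: 12·g = 204, so g* = 17.
Then d* = (2/17)·17 = 2.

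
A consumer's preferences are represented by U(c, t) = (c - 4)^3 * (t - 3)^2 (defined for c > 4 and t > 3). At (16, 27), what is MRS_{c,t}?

MRS = 3

MU_c = 3·(c−4)^2·(t−3)^2, MU_t = 2·(c−4)^3·(t−3).
MRS = (3/2)·(t−3)/(c−4).
At (16, 27): MRS = 3.
That is, one extra unit of c is worth 3 units of t at the margin.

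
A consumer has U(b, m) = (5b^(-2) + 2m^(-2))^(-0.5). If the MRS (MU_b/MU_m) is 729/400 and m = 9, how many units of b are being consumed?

b = 10

For CES with ρ = -2, MRS = (5/2)·(m/b)^3.
Setting (5/2)·(9/b)^3 = 729/400 gives (9/b)^3 = 729/1000, so 9/b = 0.9 and b = 10.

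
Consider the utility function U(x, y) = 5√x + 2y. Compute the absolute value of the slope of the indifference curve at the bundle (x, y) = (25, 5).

MRS = 0.25

MU_x = 5/(2√x), MU_y = 2.
MRS = 5/(2√x) ÷ 2.
At (25, 5): MRS = 0.25.
That is, one extra unit of x is worth 0.25 units of y at the margin.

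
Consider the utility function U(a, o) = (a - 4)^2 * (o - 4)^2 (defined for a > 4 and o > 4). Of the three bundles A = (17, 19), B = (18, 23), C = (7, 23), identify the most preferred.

Evaluate utility at each bundle:
U(A) = 38025.
U(B) = 70756.
U(C) = 3249.
Highest utility is B, so B ≻ A ≻ C.

Bundle B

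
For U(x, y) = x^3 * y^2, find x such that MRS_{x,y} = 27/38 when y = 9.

x = 19

MU_x = 3·x^2·y^2 and MU_y = 2·x^3·y.
MRS = MU_x/MU_y = (3/2)·y/x.
Substitute y = 9: MRS = 13.5/x. Setting 13.5/x = 27/38 gives x = 13.5/(27/38) = 19.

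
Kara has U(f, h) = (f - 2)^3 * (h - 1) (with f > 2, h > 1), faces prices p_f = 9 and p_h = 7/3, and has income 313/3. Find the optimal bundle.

MU_f = 3·(f−2)^2·(h−1), MU_h = (f−2)^3.
MRS = (3/1)·(h−1)/(f−2).
Tangency: set MRS = p_f/p_h = 9/(7/3) = 27/7.
So (3/1)·(h − 1)/(f − 2) = 27/7, i.e. (h − 1) = (9/7)·(f − 2).
Rewrite the budget in excess-of-subsistence terms: 9·(f − 2) + (7/3)·(h − 1) = 313/3 − 9·2 − (7/3)·1 = 84.
Substituting, 12·(f − 2) = 84, so f − 2 = 7 and f* = 9.
Then h − 1 = (9/7)·7 = 9, so h* = 10.

f* = 9, h* = 10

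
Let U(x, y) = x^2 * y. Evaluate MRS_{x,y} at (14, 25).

MRS = 25/7

MU_x = 2·x·y and MU_y = x^2.
MRS = MU_x/MU_y = (2/1)·y/x.
At (14, 25): MRS = 25/7.
So at (14, 25) the consumer would give up 25/7 units of y for one more unit of x.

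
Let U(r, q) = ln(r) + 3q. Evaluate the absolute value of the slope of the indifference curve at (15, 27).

MU_r = 1/r, MU_q = 3.
MRS = 1/r ÷ 3.
At (15, 27): MRS = 1/45.
So at (15, 27) the consumer would give up 1/45 units of q for one more unit of r.

MRS = 1/45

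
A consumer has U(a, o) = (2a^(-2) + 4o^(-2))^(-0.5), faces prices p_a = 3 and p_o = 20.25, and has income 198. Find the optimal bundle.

For CES with ρ = -2, MRS = (2/4)·(o/a)^3.
Tangency: set MRS = p_a/p_o = 3/20.25 = 4/27.
So (o/a)^3 = 8/27; taking the cube root, o/a = 2/3, i.e. o = (2/3)·a.
Substitute into the budget 3·a + 20.25·o = 198: 16.5·a = 198, so a* = 12 and o* = (2/3)·12 = 8.

a* = 12, o* = 8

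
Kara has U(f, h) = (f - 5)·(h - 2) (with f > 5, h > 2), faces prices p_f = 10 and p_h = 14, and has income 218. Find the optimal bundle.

MU_f = (h−2), MU_h = (f−5).
MRS = (h−2)/(f−5).
Tangency: set MRS = p_f/p_h = 10/14 = 5/7.
So (h − 2)/(f − 5) = 5/7, i.e. (h − 2) = (5/7)·(f − 5).
Rewrite the budget in excess-of-subsistence terms: 10·(f − 5) + 14·(h − 2) = 218 − 10·5 − 14·2 = 140.
Substituting, 20·(f − 5) = 140, so f − 5 = 7 and f* = 12.
Then h − 2 = (5/7)·7 = 5, so h* = 7.

f* = 12, h* = 7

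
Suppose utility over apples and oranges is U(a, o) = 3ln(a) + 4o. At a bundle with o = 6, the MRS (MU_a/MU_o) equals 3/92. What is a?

MU_a = 3/a, MU_o = 4.
MRS = 3/a ÷ 4.
MRS depends only on a: 0.75/a = 3/92 ⇒ a = 0.75/(3/92) = 23.

a = 23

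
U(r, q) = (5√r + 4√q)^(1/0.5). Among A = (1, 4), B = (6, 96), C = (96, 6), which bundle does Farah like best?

Evaluate utility at each bundle:
U(A) = 169.000.
U(B) = 2646.000.
U(C) = 3456.000.
Highest utility is C, so C ≻ B ≻ A.

Bundle C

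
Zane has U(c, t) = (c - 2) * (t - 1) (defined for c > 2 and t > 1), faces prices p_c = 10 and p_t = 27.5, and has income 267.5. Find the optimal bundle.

c* = 13, t* = 5

MU_c = (t−1), MU_t = (c−2).
MRS = (t−1)/(c−2).
Tangency: set MRS = p_c/p_t = 10/27.5 = 4/11.
So (t − 1)/(c − 2) = 4/11, i.e. (t − 1) = (4/11)·(c − 2).
Rewrite the budget in excess-of-subsistence terms: 10·(c − 2) + 27.5·(t − 1) = 267.5 − 10·2 − 27.5·1 = 220.
Substituting, 20·(c − 2) = 220, so c − 2 = 11 and c* = 13.
Then t − 1 = (4/11)·11 = 4, so t* = 5.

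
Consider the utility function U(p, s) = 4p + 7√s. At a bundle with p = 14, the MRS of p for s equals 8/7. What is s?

MU_p = 4, MU_s = 7/(2√s).
MRS = 4 ÷ (7/(2√s)).
MRS depends only on s: (8/7)·√s = 8/7 ⇒ √s = (8/7)/(8/7) = 1 ⇒ s = 1.

s = 1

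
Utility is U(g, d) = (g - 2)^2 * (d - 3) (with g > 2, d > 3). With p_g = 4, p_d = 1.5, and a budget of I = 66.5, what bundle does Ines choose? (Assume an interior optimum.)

MU_g = 2·(g−2)·(d−3), MU_d = (g−2)^2.
MRS = (2/1)·(d−3)/(g−2).
Tangency: set MRS = p_g/p_d = 4/1.5 = 8/3.
So (2/1)·(d − 3)/(g − 2) = 8/3, i.e. (d − 3) = (4/3)·(g − 2).
Rewrite the budget in excess-of-subsistence terms: 4·(g − 2) + 1.5·(d − 3) = 66.5 − 4·2 − 1.5·3 = 54.
Substituting, 6·(g − 2) = 54, so g − 2 = 9 and g* = 11.
Then d − 3 = (4/3)·9 = 12, so d* = 15.

g* = 11, d* = 15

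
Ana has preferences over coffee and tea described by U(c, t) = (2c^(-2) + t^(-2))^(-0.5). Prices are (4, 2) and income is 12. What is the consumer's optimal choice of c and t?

For CES with ρ = -2, MRS = (2/1)·(t/c)^3.
Tangency: set MRS = p_c/p_t = 4/2 = 2.
So (t/c)^3 = 1; taking the cube root, t/c = 1, i.e. t = c.
Substitute into the budget 4·c + 2·t = 12: 6·c = 12, so c* = 2 and t* = 2.

c* = 2, t* = 2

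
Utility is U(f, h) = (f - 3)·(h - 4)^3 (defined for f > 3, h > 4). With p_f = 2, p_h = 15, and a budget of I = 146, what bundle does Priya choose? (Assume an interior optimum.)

f* = 13, h* = 8

MU_f = (h−4)^3, MU_h = 3·(f−3)·(h−4)^2.
MRS = (1/3)·(h−4)/(f−3).
Tangency: set MRS = p_f/p_h = 2/15.
So (1/3)·(h − 4)/(f − 3) = 2/15, i.e. (h − 4) = 0.4·(f − 3).
Rewrite the budget in excess-of-subsistence terms: 2·(f − 3) + 15·(h − 4) = 146 − 2·3 − 15·4 = 80.
Substituting, 8·(f − 3) = 80, so f − 3 = 10 and f* = 13.
Then h − 4 = 0.4·10 = 4, so h* = 8.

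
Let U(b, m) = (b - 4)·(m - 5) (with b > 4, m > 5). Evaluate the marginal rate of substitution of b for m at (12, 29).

MRS = 3

MU_b = (m−5), MU_m = (b−4).
MRS = (m−5)/(b−4).
At (12, 29): MRS = 3.
So at (12, 29) the consumer would give up 3 units of m for one more unit of b.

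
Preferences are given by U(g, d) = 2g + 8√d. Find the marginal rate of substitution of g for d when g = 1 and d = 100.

MU_g = 2, MU_d = 8/(2√d).
MRS = 2 ÷ (8/(2√d)).
At (1, 100): MRS = 5.
The indifference curve has slope −5 at this bundle.

MRS = 5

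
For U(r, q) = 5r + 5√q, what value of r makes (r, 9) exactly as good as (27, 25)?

r = 29

U(27, 25) = 160.
Set U(r, 9) = 160 and solve.
With q = 9: √9 = 3, so 5r = 160 − 5·3 = 145 and r = 29.
Check: U(29, 9) = 160.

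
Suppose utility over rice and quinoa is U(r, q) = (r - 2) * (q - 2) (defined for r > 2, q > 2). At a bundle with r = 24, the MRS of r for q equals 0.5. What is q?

q = 13

MU_r = (q−2), MU_q = (r−2).
MRS = (q−2)/(r−2).
Substitute r = 24: MRS = (q − 2)/22. Setting this equal to 0.5 gives q − 2 = 0.5·22 = 11, so q = 13.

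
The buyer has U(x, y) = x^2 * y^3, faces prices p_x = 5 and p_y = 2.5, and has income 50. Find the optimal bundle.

x* = 4, y* = 12

MU_x = 2·x·y^3 and MU_y = 3·x^2·y^2.
MRS = MU_x/MU_y = (2/3)·y/x.
Tangency: set MRS = p_x/p_y = 5/2.5 = 2.
So (2/3)·y/x = 2, i.e. y = 3·x.
Substitute into the budget 5·x + 2.5·y = 50: 12.5·x = 50, so x* = 4.
Then y* = 3·4 = 12.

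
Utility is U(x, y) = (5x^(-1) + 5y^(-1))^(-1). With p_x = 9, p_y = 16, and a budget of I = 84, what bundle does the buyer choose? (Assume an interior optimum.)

For CES with ρ = -1, MRS = (y/x)^2.
Tangency: set MRS = p_x/p_y = 9/16.
So (y/x)^2 = 9/16; taking the square root, y/x = 0.75, i.e. y = 0.75·x.
Substitute into the budget 9·x + 16·y = 84: 21·x = 84, so x* = 4 and y* = 0.75·4 = 3.

x* = 4, y* = 3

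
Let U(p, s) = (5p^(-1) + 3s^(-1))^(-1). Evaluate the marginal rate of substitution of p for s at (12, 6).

MRS = 5/12

For CES with ρ = -1, MRS = (5/3)·(s/p)^2.
At (12, 6): MRS = 5/12.
So at (12, 6) the consumer would give up 5/12 units of s for one more unit of p.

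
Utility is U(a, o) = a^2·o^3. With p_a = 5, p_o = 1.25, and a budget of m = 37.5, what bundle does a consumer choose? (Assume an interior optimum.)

MU_a = 2·a·o^3 and MU_o = 3·a^2·o^2.
MRS = MU_a/MU_o = (2/3)·o/a.
Tangency: set MRS = p_a/p_o = 5/1.25 = 4.
So (2/3)·o/a = 4, i.e. o = 6·a.
Substitute into the budget 5·a + 1.25·o = 37.5: 12.5·a = 37.5, so a* = 3.
Then o* = 6·3 = 18.

a* = 3, o* = 18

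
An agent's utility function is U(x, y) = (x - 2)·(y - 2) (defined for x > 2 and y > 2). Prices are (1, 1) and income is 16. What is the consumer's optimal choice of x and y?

x* = 8, y* = 8

MU_x = (y−2), MU_y = (x−2).
MRS = (y−2)/(x−2).
Tangency: set MRS = p_x/p_y = 1/1 = 1.
So (y − 2)/(x − 2) = 1, i.e. (y − 2) = (x − 2).
Rewrite the budget in excess-of-subsistence terms: 1·(x − 2) + 1·(y − 2) = 16 − 1·2 − 1·2 = 12.
Substituting, 2·(x − 2) = 12, so x − 2 = 6 and x* = 8.
Then y − 2 = 6, so y* = 8.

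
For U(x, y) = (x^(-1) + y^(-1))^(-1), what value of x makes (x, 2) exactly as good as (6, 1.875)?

U depends on (x, y) only through S = x^(-1) + y^(-1), so equal utility means equal S. At (6, 1.875): S = 0.7.
With y = 2: 2^(-1) = 0.5, so x^(-1) = 0.7 − 0.5 = 0.2.
Hence x = 1/0.2 = 5.
Check: U(5, 2) = 1.4286.

x = 5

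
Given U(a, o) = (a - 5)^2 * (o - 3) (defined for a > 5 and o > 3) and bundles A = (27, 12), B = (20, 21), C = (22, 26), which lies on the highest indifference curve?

Bundle C

Evaluate utility at each bundle:
U(A) = 4356.
U(B) = 4050.
U(C) = 6647.
Highest utility is C, so C ≻ A ≻ B.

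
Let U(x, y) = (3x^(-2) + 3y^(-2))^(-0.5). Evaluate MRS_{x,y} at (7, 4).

MRS = 64/343

For CES with ρ = -2, MRS = (y/x)^3.
At (7, 4): MRS = 64/343.
That is, one extra unit of x is worth 64/343 units of y at the margin.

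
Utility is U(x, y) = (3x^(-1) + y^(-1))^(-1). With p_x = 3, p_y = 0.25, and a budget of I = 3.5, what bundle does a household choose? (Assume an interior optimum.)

x* = 1, y* = 2

For CES with ρ = -1, MRS = (3/1)·(y/x)^2.
Tangency: set MRS = p_x/p_y = 3/0.25 = 12.
So (y/x)^2 = 4; taking the square root, y/x = 2, i.e. y = 2·x.
Substitute into the budget 3·x + 0.25·y = 3.5: 3.5·x = 3.5, so x* = 1 and y* = 2·1 = 2.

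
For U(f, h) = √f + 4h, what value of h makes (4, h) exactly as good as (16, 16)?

U(16, 16) = 68.
Set U(4, h) = 68 and solve.
With f = 4: √4 = 2, so 4h = 68 − 2 = 66 and h = 16.5.
Check: U(4, 16.5) = 68.

h = 16.5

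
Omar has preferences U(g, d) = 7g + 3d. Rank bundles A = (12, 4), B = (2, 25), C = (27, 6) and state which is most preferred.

Bundle C

Evaluate utility at each bundle:
U(A) = 96.
U(B) = 89.
U(C) = 207.
Highest utility is C, so C ≻ A ≻ B.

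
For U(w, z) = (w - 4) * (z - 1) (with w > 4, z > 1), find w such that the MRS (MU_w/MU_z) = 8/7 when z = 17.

w = 18

MU_w = (z−1), MU_z = (w−4).
MRS = (z−1)/(w−4).
Substitute z = 17: MRS = 16/(w − 4). Setting this equal to 8/7 gives w − 4 = 16/(8/7) = 14, so w = 18.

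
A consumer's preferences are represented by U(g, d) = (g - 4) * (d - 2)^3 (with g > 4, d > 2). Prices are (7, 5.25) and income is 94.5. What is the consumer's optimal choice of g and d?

MU_g = (d−2)^3, MU_d = 3·(g−4)·(d−2)^2.
MRS = (1/3)·(d−2)/(g−4).
Tangency: set MRS = p_g/p_d = 7/5.25 = 4/3.
So (1/3)·(d − 2)/(g − 4) = 4/3, i.e. (d − 2) = 4·(g − 4).
Rewrite the budget in excess-of-subsistence terms: 7·(g − 4) + 5.25·(d − 2) = 94.5 − 7·4 − 5.25·2 = 56.
Substituting, 28·(g − 4) = 56, so g − 4 = 2 and g* = 6.
Then d − 2 = 4·2 = 8, so d* = 10.

g* = 6, d* = 10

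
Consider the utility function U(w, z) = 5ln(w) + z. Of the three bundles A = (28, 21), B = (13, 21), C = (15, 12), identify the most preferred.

Evaluate utility at each bundle:
U(A) = 37.661.
U(B) = 33.825.
U(C) = 25.540.
Highest utility is A, so A ≻ B ≻ C.

Bundle A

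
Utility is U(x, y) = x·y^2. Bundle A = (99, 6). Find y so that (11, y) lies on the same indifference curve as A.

y = 18

U(99, 6) = 3564.
Set U(11, y) = 3564 and solve.
With x = 11: y^2 = 3564/11 = 324; taking the square root, y = 18.
Check: U(11, 18) = 3564.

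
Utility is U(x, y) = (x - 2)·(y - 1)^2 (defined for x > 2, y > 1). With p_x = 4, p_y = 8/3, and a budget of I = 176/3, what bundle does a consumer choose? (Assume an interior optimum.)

MU_x = (y−1)^2, MU_y = 2·(x−2)·(y−1).
MRS = (1/2)·(y−1)/(x−2).
Tangency: set MRS = p_x/p_y = 4/(8/3) = 1.5.
So (1/2)·(y − 1)/(x − 2) = 1.5, i.e. (y − 1) = 3·(x − 2).
Rewrite the budget in excess-of-subsistence terms: 4·(x − 2) + (8/3)·(y − 1) = 176/3 − 4·2 − (8/3)·1 = 48.
Substituting, 12·(x − 2) = 48, so x − 2 = 4 and x* = 6.
Then y − 1 = 3·4 = 12, so y* = 13.

x* = 6, y* = 13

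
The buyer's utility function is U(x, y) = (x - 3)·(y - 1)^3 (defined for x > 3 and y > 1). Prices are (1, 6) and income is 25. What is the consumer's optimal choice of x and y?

MU_x = (y−1)^3, MU_y = 3·(x−3)·(y−1)^2.
MRS = (1/3)·(y−1)/(x−3).
Tangency: set MRS = p_x/p_y = 1/6.
So (1/3)·(y − 1)/(x − 3) = 1/6, i.e. (y − 1) = 0.5·(x − 3).
Rewrite the budget in excess-of-subsistence terms: 1·(x − 3) + 6·(y − 1) = 25 − 1·3 − 6·1 = 16.
Substituting, 4·(x − 3) = 16, so x − 3 = 4 and x* = 7.
Then y − 1 = 0.5·4 = 2, so y* = 3.

x* = 7, y* = 3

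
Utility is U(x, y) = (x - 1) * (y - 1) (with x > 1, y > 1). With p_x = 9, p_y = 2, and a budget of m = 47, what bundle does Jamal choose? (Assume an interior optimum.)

x* = 3, y* = 10

MU_x = (y−1), MU_y = (x−1).
MRS = (y−1)/(x−1).
Tangency: set MRS = p_x/p_y = 9/2 = 4.5.
So (y − 1)/(x − 1) = 4.5, i.e. (y − 1) = 4.5·(x − 1).
Rewrite the budget in excess-of-subsistence terms: 9·(x − 1) + 2·(y − 1) = 47 − 9·1 − 2·1 = 36.
Substituting, 18·(x − 1) = 36, so x − 1 = 2 and x* = 3.
Then y − 1 = 4.5·2 = 9, so y* = 10.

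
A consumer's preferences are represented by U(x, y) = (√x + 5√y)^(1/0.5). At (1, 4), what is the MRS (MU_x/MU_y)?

For CES with ρ = 0.5, MRS = (1/5)·√(y/x).
At (1, 4): MRS = 0.4.
That is, one extra unit of x is worth 0.4 units of y at the margin.

MRS = 0.4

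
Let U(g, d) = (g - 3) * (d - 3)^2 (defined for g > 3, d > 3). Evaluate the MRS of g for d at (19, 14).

MU_g = (d−3)^2, MU_d = 2·(g−3)·(d−3).
MRS = (1/2)·(d−3)/(g−3).
At (19, 14): MRS = 11/32.
The indifference curve has slope −11/32 at this bundle.

MRS = 11/32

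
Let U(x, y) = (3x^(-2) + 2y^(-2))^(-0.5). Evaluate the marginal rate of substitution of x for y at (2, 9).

For CES with ρ = -2, MRS = (3/2)·(y/x)^3.
At (2, 9): MRS = 2187/16.
That is, one extra unit of x is worth 2187/16 units of y at the margin.

MRS = 2187/16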